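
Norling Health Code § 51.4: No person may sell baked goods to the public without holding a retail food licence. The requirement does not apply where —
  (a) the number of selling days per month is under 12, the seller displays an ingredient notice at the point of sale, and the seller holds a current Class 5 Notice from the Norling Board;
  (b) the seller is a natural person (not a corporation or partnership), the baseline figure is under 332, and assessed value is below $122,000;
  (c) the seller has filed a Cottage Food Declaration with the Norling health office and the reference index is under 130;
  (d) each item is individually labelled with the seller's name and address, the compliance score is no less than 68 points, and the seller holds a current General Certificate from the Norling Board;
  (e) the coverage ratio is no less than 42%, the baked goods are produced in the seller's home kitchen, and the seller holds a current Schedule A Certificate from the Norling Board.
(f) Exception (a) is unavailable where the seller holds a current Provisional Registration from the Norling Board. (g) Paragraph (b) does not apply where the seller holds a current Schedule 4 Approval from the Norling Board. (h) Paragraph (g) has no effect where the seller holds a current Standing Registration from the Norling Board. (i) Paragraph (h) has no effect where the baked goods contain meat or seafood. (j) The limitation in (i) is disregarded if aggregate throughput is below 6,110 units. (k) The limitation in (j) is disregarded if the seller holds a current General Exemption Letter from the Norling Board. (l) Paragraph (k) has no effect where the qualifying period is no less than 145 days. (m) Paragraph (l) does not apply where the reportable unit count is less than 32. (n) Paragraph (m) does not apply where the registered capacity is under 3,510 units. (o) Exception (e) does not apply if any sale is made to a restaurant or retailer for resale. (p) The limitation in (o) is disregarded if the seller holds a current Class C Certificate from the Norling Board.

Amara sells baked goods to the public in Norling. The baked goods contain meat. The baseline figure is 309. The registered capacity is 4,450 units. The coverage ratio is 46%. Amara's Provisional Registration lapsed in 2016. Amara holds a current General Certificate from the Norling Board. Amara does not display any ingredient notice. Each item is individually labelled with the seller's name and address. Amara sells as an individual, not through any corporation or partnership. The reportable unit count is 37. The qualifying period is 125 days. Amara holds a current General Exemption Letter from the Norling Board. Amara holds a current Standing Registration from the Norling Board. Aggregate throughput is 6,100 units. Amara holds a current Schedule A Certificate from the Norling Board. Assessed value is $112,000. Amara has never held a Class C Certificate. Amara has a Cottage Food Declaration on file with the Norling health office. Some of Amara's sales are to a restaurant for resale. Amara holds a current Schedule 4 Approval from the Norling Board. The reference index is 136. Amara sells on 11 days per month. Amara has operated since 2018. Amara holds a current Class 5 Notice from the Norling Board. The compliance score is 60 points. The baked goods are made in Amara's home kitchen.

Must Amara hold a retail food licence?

Exception (a) requires that the seller displays an ingredient notice at the point of sale; but no ingredient notice is displayed, so (a) is unavailable.
Exception (b) is satisfied on its face — the seller is a natural person; the baseline figure is 309, under the 332 limit; assessed value is $112,000, below the $122,000 limit. But: (g) applies — a current Schedule 4 Approval is held. (h) would limit (g) — a current Standing Registration is held — but (i) sets (h) aside: (i) operates against (h): the baked goods contain meat. (j) would limit (i) — aggregate throughput is 6,100 units, below the 6,110 units limit — but (k) sets (j) aside: (k) operates against (j): a current General Exemption Letter is held. (l), which would lift (k), is inapplicable — the qualifying period is 125 days, short of 145 days. (b) is therefore removed.
Exception (c) does not apply: the reference index is 136, not under 130.
Exception (d) does not apply: the compliance score is 60 points, short of 68 points.
Exception (e)'s conditions are all satisfied: the coverage ratio is 46%, meeting the 42% threshold; the baked goods are home-kitchen produced; a current Schedule A Certificate is held. However, paragraphs (o)–(p) must be considered: (o) operates against (e): some sales are to a restaurant for resale. (p), which would lift (o), is inapplicable — there is no Class C Certificate in force. So (e) is unavailable.
Every exception is unavailable, so the rule governs.

Yes — Amara must hold a retail food licence.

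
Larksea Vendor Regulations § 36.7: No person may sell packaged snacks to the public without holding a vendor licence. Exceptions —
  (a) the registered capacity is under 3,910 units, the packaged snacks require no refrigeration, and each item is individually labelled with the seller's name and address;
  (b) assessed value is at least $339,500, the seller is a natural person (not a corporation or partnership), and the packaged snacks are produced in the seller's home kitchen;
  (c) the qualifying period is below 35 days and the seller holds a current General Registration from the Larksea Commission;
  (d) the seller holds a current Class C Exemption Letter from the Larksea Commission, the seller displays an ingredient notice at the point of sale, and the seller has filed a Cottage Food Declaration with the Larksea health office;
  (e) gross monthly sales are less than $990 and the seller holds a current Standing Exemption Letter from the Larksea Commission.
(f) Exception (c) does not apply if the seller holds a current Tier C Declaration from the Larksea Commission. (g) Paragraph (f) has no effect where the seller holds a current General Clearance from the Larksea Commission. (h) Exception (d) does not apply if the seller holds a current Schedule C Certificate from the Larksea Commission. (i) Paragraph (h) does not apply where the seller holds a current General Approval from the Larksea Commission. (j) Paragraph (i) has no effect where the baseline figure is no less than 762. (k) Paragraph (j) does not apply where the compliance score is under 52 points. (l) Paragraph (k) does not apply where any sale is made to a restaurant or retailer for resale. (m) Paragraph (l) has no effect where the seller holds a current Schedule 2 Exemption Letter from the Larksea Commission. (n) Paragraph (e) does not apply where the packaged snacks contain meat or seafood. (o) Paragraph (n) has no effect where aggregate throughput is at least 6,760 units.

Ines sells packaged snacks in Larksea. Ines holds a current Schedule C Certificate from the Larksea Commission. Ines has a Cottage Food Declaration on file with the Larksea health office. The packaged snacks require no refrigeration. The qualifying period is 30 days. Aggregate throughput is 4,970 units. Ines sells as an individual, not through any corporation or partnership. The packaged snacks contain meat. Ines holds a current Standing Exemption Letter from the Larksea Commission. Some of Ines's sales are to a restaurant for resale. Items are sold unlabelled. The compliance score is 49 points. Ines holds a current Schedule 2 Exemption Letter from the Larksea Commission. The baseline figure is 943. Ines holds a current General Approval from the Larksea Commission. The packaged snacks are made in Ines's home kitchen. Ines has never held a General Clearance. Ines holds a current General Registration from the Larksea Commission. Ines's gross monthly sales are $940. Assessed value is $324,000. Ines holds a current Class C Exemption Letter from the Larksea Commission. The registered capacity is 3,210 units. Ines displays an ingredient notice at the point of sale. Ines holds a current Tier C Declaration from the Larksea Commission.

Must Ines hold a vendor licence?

No — exception (d) applies; Ines is not required to hold a vendor licence.

Exception (a) fails — items are sold unlabelled.
Exception (b) fails — assessed value is $324,000, short of $339,500.
Exception (c) is satisfied on its face — the qualifying period is 30 days, below the 35 days limit; a current General Registration is held. However, paragraphs (f)–(g) must be considered: (f) operates — a current Tier C Declaration is held. (g) is inapplicable (no current General Clearance is held), so (f) stands. Exception (c) does not apply.
Exception (d) is satisfied on its face — a current Class C Exemption Letter is held; an ingredient notice is displayed; a Cottage Food Declaration is on file. As to paragraphs (h)–(m): (h) would limit (d) — a current Schedule C Certificate is held — but (i) sets (h) aside: (i) operates — a current General Approval is held. (j) would limit (i) — the baseline figure is 943, meeting the 762 threshold — but (k) sets (j) aside: (k) operates — the compliance score is 49 points, under the 52 points limit. (l) is engaged (some sales are to a restaurant for resale), but is set aside by (m): (m) applies — a current Schedule 2 Exemption Letter is held. (d) remains available.
Exception (e) is satisfied on its face — gross monthly sales are $940, less than the $990 limit; a current Standing Exemption Letter is held. However, paragraphs (n)–(o) must be considered: (n) operates against (e): the packaged snacks contain meat. (o), which would lift (n), does not operate here — aggregate throughput is 4,970 units, short of 6,760 units. So (e) is unavailable.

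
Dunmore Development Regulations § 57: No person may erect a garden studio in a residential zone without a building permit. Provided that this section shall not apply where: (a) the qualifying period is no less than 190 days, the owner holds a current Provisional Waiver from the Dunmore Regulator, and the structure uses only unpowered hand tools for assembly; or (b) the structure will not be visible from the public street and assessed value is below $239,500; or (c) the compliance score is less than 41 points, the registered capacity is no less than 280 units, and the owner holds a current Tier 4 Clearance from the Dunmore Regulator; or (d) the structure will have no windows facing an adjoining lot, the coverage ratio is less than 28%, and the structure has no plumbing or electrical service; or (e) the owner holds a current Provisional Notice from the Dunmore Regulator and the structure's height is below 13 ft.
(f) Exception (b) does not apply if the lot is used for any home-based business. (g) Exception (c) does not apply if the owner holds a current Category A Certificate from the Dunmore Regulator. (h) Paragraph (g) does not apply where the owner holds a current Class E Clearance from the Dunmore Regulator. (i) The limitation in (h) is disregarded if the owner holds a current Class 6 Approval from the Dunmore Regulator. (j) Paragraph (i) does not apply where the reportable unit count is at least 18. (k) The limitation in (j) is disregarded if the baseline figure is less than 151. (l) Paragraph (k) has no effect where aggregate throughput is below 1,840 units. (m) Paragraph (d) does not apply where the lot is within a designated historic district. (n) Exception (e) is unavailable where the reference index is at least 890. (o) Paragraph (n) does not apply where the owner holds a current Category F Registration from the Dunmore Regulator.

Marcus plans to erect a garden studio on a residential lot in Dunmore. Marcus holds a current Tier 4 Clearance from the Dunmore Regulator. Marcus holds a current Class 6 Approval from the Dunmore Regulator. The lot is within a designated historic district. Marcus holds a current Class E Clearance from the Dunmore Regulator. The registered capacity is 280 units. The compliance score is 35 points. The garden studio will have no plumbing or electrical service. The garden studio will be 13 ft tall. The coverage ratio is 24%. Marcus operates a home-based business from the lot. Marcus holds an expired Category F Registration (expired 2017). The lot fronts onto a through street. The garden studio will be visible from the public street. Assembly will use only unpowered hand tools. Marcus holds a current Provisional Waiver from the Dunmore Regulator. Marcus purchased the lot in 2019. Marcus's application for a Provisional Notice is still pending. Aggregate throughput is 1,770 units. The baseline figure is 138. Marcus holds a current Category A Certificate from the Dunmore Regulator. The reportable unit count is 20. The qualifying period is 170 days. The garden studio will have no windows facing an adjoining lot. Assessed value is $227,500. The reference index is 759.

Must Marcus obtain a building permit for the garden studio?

No — exception (c) applies; Marcus does not need a building permit.

Exception (a) fails — the qualifying period is 170 days, short of 190 days.
Exception (b) does not apply: the structure will be visible from the street.
Exception (c): the compliance score is 35 points, less than the 41 points limit; the registered capacity is 280 units, meeting the 280 units threshold; a current Tier 4 Clearance is held — every condition holds. As to paragraphs (g)–(l): (g) would limit (c) — a current Category A Certificate is held — but (h) sets (g) aside: (h) operates against (g): a current Class E Clearance is held. (i) would limit (h) — a current Class 6 Approval is held — but (j) sets (i) aside: (j) operates against (i): the reportable unit count is 20, meeting the 18 threshold. (k) would limit (j) — the baseline figure is 138, less than the 151 limit — but (l) sets (k) aside: (l) operates — aggregate throughput is 1,770 units, below the 1,840 units limit. (c) remains available.
All of (d)'s requirements are met (no windows face an adjoining lot; the coverage ratio is 24%, less than the 28% limit; there is no plumbing or electrical service). However, paragraph (m) must be considered: (m) is triggered — the lot is in a historic district. So (d) is unavailable.
Exception (e) does not apply: the Provisional Notice is not current.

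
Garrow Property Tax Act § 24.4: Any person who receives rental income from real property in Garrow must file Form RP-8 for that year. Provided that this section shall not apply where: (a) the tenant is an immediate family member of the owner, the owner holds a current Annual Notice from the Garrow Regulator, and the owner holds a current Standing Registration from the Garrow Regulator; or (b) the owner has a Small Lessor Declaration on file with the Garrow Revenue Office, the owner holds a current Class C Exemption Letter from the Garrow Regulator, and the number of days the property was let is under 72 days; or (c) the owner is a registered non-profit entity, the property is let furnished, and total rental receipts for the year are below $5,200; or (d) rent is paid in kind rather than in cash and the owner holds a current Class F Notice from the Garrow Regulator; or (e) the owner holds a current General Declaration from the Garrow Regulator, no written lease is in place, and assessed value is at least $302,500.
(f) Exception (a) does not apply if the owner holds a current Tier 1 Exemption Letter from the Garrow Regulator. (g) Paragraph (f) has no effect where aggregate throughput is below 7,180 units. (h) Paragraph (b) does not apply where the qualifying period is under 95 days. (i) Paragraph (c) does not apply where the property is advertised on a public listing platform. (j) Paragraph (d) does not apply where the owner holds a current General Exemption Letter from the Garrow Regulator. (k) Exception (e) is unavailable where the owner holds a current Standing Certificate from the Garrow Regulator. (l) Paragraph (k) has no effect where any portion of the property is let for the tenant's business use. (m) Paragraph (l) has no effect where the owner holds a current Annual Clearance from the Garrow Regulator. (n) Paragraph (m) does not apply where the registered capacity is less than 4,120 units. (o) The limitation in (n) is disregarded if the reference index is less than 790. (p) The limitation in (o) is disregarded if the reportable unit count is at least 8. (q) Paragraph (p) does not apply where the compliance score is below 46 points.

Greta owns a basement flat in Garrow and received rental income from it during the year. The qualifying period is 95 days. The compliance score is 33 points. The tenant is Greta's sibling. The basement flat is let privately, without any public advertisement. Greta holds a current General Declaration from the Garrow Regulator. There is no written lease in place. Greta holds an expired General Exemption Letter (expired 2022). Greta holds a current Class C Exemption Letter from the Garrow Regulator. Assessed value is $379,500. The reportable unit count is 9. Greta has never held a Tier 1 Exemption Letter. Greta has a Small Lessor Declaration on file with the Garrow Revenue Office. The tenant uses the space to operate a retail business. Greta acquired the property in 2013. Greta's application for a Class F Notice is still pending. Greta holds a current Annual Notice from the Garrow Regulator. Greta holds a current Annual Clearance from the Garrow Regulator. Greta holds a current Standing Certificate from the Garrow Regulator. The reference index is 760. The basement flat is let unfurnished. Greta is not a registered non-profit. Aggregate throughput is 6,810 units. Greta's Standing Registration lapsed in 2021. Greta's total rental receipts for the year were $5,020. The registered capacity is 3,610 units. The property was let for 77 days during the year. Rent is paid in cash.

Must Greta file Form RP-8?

Yes — Greta must file Form RP-8.

Exception (a) fails — there is no Standing Registration in force.
Exception (b) requires that the number of days the property was let is under 72 days; but the number of days the property was let is 77 days, not under 72 days, so (b) is unavailable.
Exception (c) fails — Greta is not a registered non-profit.
Exception (d) requires that rent is paid in kind rather than in cash; but rent is paid in cash, so (d) is unavailable.
All of (e)'s requirements are met (a current General Declaration is held; there is no written lease; assessed value is $379,500, meeting the $302,500 threshold). Turning to paragraphs (k)–(q): (k) is triggered — a current Standing Certificate is held. (l) would limit (k) — the space is let for business use — but (m) sets (l) aside: (m) operates against (l): a current Annual Clearance is held. (n) applies (the registered capacity is 3,610 units, less than the 4,120 units limit), but is overridden by (o): (o) operates against (n): the reference index is 760, less than the 790 limit. (p) operates (the reportable unit count is 9, meeting the 8 threshold), but yields to (q): (q) operates — the compliance score is 33 points, below the 46 points limit. So (e) is unavailable.
No exception is made out. Greta falls within the general rule.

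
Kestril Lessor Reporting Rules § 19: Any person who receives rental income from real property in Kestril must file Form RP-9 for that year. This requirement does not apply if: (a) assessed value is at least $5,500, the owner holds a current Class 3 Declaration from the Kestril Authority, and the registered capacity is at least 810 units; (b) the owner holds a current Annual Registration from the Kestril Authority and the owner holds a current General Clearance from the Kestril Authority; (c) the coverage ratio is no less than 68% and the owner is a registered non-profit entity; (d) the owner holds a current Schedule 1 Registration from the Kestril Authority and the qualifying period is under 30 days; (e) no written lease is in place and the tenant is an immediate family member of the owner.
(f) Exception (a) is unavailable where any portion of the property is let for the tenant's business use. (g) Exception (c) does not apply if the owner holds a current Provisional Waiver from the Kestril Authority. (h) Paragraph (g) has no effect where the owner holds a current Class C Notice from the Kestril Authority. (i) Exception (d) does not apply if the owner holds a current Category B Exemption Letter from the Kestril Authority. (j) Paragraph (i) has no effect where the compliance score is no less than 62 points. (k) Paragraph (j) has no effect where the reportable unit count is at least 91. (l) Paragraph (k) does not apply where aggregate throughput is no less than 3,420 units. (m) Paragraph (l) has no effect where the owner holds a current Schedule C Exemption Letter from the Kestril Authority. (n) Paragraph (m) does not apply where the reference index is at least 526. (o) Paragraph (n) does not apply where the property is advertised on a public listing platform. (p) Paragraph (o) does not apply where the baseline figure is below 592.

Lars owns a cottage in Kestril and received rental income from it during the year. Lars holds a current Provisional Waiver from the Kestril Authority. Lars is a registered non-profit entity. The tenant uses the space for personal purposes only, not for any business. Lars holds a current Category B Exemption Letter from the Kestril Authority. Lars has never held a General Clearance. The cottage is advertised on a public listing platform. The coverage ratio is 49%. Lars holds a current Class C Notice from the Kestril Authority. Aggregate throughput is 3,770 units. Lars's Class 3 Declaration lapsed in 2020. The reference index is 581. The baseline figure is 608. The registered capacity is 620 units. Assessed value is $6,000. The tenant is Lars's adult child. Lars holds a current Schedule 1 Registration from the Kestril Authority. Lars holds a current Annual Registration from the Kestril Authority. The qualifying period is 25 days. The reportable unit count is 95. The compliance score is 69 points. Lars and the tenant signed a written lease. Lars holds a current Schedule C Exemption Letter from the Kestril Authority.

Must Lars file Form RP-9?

Exception (a) does not apply: no current Class 3 Declaration is held.
Exception (b) does not apply: no current General Clearance is held.
Exception (c) requires that the coverage ratio is no less than 68%; but the coverage ratio is 49%, short of 68%, so (c) is unavailable.
Exception (d): a current Schedule 1 Registration is held; the qualifying period is 25 days, under the 30 days limit — every condition holds. But applying paragraphs (i)–(p): (i) operates against (d): a current Category B Exemption Letter is held. (j) operates (the compliance score is 69 points, meeting the 62 points threshold), but yields to (k): (k) operates against (j): the reportable unit count is 95, meeting the 91 threshold. (l) is triggered (aggregate throughput is 3,770 units, meeting the 3,420 units threshold), but is displaced by (m): (m) operates against (l): a current Schedule C Exemption Letter is held. (n) is engaged (the reference index is 581, meeting the 526 threshold), but is itself disapplied by (o): (o) operates — the property is publicly advertised. (p), which would lift (o), does not operate here — the baseline figure is 608, not below 592. So (d) is unavailable.
Exception (e) does not apply: a written lease is in place.
No exception displaces § 19.

Yes — Lars must file Form RP-9.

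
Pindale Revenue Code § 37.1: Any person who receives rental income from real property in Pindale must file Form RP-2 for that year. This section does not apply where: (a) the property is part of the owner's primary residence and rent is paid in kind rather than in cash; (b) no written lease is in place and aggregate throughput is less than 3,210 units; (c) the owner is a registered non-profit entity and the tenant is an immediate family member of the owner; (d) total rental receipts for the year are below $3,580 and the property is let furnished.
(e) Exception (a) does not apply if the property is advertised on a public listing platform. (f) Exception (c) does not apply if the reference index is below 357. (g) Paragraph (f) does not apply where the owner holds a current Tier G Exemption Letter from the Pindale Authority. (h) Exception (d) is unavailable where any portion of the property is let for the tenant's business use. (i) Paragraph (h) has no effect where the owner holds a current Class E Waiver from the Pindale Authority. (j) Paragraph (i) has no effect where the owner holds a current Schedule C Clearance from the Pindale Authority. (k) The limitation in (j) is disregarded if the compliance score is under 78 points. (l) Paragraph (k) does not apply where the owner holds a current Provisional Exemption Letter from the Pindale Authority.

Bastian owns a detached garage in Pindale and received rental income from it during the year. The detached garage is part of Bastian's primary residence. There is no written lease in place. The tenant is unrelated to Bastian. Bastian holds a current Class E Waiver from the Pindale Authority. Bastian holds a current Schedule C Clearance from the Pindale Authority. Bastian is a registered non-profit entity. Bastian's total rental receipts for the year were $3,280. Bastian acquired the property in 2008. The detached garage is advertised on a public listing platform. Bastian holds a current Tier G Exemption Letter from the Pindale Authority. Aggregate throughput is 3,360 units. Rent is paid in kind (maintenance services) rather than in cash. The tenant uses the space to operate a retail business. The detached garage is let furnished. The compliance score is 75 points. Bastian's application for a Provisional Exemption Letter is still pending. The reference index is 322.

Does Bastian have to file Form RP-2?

No — exception (d) applies; Bastian is not required to file Form RP-2.

Exception (a) is satisfied on its face — the detached garage is part of the primary residence; rent is paid in kind. However, paragraph (e) must be considered: (e) operates against (a): the property is publicly advertised. Exception (a) does not apply.
Exception (b) fails — aggregate throughput is 3,360 units, not less than 3,210 units.
Exception (c) does not apply: the tenant is unrelated to the owner.
Exception (d) is satisfied on its face — total rental receipts for the year are $3,280, below the $3,580 limit; the property is let furnished. Under paragraphs (h)–(l): (h) would limit (d) — the space is let for business use — but (i) sets (h) aside: (i) operates against (h): a current Class E Waiver is held. (j) is engaged (a current Schedule C Clearance is held), but is displaced by (k): (k) operates — the compliance score is 75 points, under the 78 points limit. (l), which would lift (k), is inapplicable — the Provisional Exemption Letter is not current. Exception (d) stands.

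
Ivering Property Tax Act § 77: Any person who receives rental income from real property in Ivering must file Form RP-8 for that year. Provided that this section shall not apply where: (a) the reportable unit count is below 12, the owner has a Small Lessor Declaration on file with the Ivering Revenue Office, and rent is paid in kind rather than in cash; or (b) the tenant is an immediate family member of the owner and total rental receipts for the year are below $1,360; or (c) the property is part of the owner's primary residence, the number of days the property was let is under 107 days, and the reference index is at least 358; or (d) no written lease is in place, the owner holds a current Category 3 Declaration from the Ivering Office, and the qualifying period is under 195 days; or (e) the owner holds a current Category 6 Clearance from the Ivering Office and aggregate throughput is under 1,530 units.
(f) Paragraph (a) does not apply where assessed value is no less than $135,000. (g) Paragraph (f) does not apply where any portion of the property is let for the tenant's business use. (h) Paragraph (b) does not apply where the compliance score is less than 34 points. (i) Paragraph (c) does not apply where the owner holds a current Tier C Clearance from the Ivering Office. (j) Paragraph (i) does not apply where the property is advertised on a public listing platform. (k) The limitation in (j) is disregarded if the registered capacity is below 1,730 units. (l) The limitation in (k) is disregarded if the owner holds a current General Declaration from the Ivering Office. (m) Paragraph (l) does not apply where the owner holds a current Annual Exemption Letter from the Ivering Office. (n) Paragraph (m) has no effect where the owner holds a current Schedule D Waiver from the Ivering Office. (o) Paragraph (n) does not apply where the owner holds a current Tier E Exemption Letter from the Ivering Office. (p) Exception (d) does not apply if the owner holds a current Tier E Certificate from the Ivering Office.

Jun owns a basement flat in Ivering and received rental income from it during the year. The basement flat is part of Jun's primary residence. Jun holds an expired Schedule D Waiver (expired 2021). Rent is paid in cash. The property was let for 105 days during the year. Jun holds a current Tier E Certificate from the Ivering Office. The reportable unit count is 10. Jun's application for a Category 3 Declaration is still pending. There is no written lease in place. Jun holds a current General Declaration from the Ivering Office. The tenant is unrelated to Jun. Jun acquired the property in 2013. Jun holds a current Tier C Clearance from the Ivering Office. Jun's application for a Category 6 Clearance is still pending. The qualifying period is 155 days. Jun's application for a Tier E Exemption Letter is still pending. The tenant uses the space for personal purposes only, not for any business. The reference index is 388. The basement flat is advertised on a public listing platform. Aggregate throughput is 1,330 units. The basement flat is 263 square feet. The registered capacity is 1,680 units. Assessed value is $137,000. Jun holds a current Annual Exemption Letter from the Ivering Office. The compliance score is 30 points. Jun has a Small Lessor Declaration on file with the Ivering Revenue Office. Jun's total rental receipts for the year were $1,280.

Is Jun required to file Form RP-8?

Yes — Jun must file Form RP-8.

Exception (a) does not apply: rent is paid in cash.
Exception (b) requires that the tenant is an immediate family member of the owner; but the tenant is unrelated to the owner, so (b) is unavailable.
Exception (c)'s conditions are all satisfied: the basement flat is part of the primary residence; the number of days the property was let is 105 days, under the 107 days limit; the reference index is 388, meeting the 358 threshold. Turning to paragraphs (i)–(o): (i) operates against (c): a current Tier C Clearance is held. (j) would limit (i) — the property is publicly advertised — but (k) sets (j) aside: (k) operates against (j): the registered capacity is 1,680 units, below the 1,730 units limit. (l) would limit (k) — a current General Declaration is held — but (m) sets (l) aside: (m) operates against (l): a current Annual Exemption Letter is held. (n), which would lift (m), is not engaged — no current Schedule D Waiver is held. (c) is therefore removed.
Exception (d) does not apply: the Category 3 Declaration is not current.
Exception (e) fails — no current Category 6 Clearance is held.
No exception applies. The general rule governs.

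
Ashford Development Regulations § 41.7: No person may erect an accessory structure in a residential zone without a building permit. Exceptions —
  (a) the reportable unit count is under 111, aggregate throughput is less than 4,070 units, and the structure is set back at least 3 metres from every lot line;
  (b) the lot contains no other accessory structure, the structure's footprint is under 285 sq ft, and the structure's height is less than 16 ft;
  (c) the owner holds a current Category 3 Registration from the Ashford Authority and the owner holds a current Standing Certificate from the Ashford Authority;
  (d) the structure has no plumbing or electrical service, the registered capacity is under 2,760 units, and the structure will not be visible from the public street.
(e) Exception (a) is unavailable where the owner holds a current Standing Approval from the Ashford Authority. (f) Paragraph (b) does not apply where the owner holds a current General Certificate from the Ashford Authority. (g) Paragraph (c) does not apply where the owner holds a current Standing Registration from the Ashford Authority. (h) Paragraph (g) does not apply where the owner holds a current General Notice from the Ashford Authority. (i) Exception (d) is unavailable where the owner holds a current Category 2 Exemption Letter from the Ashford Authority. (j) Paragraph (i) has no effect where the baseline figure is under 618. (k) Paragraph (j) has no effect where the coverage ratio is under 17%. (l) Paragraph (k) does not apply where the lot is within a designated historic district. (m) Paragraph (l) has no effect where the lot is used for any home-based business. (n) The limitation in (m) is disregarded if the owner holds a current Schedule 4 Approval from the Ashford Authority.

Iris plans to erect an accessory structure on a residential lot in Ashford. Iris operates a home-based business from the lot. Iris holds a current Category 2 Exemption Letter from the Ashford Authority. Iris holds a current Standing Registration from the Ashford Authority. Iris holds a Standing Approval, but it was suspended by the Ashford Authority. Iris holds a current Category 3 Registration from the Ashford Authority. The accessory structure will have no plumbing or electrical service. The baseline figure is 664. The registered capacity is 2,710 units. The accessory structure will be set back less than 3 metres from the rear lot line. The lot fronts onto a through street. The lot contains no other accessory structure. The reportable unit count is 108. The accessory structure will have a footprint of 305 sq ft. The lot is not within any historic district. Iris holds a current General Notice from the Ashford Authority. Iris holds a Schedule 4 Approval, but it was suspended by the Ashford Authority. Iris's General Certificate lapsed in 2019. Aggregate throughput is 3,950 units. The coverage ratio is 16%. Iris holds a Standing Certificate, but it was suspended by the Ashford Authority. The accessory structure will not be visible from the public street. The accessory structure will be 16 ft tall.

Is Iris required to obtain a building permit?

Exception (a) fails — the rear setback is under 3 m.
Exception (b) does not apply: the structure's footprint is 305 sq ft, not under 285 sq ft.
Exception (c) requires that the owner holds a current Standing Certificate from the Ashford Authority; but there is no Standing Certificate in force, so (c) is unavailable.
All of (d)'s requirements are met (there is no plumbing or electrical service; the registered capacity is 2,710 units, under the 2,760 units limit; the structure will not be visible from the street). Turning to paragraphs (i)–(n): (i) operates — a current Category 2 Exemption Letter is held. (j) is inapplicable (the baseline figure is 664, not under 618), so (i) stands. So (d) is unavailable.
Every exception is unavailable, so the rule governs.

Yes — Iris must obtain a building permit.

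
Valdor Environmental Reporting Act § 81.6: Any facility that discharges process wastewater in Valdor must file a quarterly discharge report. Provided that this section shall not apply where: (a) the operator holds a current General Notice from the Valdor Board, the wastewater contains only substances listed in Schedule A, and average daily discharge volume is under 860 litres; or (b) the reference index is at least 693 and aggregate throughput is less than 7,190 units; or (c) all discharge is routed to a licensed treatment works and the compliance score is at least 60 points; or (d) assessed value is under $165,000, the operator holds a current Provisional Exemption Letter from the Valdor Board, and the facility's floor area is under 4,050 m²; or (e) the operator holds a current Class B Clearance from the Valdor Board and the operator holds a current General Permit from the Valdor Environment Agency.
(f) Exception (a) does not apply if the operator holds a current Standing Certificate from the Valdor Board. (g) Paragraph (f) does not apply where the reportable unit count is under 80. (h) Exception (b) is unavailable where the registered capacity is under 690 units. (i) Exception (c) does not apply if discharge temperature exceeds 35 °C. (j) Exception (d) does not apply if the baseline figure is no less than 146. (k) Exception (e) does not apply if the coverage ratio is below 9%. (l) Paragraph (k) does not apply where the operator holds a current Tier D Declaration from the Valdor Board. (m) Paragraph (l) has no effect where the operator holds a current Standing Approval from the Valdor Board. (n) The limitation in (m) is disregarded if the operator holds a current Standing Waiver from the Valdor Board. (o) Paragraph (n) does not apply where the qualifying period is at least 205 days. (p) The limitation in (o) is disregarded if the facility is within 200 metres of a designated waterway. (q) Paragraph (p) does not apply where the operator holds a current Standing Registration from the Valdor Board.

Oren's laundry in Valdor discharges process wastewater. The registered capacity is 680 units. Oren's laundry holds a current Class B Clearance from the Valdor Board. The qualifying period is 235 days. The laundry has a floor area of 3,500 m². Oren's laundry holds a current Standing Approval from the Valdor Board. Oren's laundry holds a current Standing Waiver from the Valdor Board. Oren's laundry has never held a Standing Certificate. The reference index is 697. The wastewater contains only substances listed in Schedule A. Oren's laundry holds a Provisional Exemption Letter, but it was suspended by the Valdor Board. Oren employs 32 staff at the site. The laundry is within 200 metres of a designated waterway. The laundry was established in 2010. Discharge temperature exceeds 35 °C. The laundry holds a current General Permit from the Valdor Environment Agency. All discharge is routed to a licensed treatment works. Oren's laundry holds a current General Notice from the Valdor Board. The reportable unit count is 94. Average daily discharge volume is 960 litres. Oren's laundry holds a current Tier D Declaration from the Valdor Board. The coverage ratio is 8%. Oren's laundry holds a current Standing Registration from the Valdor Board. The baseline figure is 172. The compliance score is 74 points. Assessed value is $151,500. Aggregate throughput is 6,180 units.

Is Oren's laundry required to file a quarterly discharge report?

Exception (a) does not apply: average daily discharge volume is 960 litres, not under 860 litres.
Exception (b)'s conditions are all satisfied: the reference index is 697, meeting the 693 threshold; aggregate throughput is 6,180 units, less than the 7,190 units limit. But applying paragraph (h): (h) applies — the registered capacity is 680 units, under the 690 units limit. Exception (b) does not apply.
Exception (c)'s conditions are all satisfied: discharge is routed to a licensed treatment works; the compliance score is 74 points, meeting the 60 points threshold. However, paragraph (i) must be considered: (i) operates against (c): discharge temperature exceeds 35 °C. So (c) is unavailable.
Exception (d) fails — no current Provisional Exemption Letter is held.
Exception (e): a current Class B Clearance is held; a current General Permit is held — every condition holds. However, paragraphs (k)–(q) must be considered: (k) operates against (e): the coverage ratio is 8%, below the 9% limit. (l) would limit (k) — a current Tier D Declaration is held — but (m) sets (l) aside: (m) operates against (l): a current Standing Approval is held. (n) would limit (m) — a current Standing Waiver is held — but (o) sets (n) aside: (o) operates against (n): the qualifying period is 235 days, meeting the 205 days threshold. (p) is triggered (the laundry is within 200 m of a designated waterway), but is itself disapplied by (q): (q) is triggered — a current Standing Registration is held. So (e) is unavailable.
None of the exceptions is available; § 81.6 applies in full.

Yes — Oren's laundry must file a quarterly discharge report.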